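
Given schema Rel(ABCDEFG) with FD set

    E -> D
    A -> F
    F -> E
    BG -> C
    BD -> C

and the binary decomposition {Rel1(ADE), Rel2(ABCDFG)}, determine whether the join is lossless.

Yes

Common attributes: Rel1 ∩ Rel2 = {AD}.
Closure of {AD}: A → F applies, adding F; F → E applies, adding E. So (AD)⁺ = {ADEF}.
This closure contains every attribute of Rel1, so Rel1 ∩ Rel2 → Rel1. The join is lossless.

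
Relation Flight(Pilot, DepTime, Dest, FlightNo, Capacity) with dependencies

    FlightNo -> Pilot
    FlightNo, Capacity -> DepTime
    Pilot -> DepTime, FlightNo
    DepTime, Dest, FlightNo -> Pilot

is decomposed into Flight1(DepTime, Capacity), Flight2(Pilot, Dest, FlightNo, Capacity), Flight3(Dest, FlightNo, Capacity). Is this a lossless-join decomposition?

No

Chase test. Columns are Pilot, DepTime, Dest, FlightNo, Capacity; row i has aⱼ where attribute j ∈ Flighti, else bᵢⱼ.
Initial tableau (one row per fragment):
  row 1: b11 a2 b13 b14 a5
  row 2: a1 b22 a3 a4 a5
  row 3: b31 b32 a3 a4 a5
Rows 2 and 3 agree on FlightNo; apply FlightNo→Pilot and equate their Pilot entries.
Rows 2 and 3 agree on FlightNo, Capacity; apply FlightNo, Capacity→DepTime and equate their DepTime entries.
No row becomes fully distinguished — the join is lossy.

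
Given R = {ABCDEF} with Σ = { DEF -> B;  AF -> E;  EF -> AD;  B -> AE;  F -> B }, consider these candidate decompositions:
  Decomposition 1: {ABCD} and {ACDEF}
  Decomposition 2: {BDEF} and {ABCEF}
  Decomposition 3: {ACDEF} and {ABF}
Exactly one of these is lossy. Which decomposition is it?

Decomposition 1

Decomposition 1: common = {ACD}, closure = {ACD} → lossy.
Decomposition 2: common = {BEF}, closure = {ABDEF} → lossless.
Decomposition 3: common = {AF}, closure = {ABDEF} → lossless.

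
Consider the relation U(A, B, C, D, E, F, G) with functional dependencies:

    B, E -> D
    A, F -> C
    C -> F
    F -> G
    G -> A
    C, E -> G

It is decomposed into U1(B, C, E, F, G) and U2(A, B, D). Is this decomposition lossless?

Common attributes: U1 ∩ U2 = {B}.
No dependency enlarges {B}, so (B)⁺ = {B}.
The closure contains neither all of U1 = {B, C, E, F, G} nor all of U2 = {A, B, D}, so the common attributes are not a superkey of either fragment. The join is lossy.

No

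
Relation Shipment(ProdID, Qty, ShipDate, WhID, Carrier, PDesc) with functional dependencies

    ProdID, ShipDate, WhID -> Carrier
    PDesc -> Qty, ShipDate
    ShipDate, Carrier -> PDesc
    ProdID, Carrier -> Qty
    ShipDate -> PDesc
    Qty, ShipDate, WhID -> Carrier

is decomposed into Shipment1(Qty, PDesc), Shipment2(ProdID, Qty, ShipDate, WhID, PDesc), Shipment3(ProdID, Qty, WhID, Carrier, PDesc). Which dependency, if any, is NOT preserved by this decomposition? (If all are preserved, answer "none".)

none

ProdID, ShipDate, WhID → Carrier: restricted closure across fragments reaches Carrier.
PDesc → Qty, ShipDate lies within Shipment2.
ShipDate, Carrier → PDesc: restricted closure across fragments reaches PDesc.
ProdID, Carrier → Qty lies within Shipment3.
ShipDate → PDesc lies within Shipment2.
Qty, ShipDate, WhID → Carrier: restricted closure across fragments reaches Carrier.
Every dependency is enforceable on the fragments, so the decomposition is dependency-preserving.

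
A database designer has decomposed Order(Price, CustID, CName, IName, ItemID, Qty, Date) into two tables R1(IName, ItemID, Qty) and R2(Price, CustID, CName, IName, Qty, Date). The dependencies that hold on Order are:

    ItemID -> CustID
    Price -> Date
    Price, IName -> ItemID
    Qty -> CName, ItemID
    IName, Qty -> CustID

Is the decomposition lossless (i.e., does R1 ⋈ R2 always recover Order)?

Common attributes: R1 ∩ R2 = {IName, Qty}.
Closure of {IName, Qty}: Qty → CName, ItemID applies, adding CName, ItemID; IName, Qty → CustID applies, adding CustID. So (IName, Qty)⁺ = {CustID, CName, IName, ItemID, Qty}.
This closure contains every attribute of R1, so R1 ∩ R2 → R1. The join is lossless.

Yes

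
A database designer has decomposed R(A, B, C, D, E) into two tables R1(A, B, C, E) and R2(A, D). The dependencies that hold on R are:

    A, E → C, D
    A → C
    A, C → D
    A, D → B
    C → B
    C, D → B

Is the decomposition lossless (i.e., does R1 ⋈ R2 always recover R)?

Common attributes: R1 ∩ R2 = {A}.
Closure of {A}: A → C applies, adding C; A, C → D applies, adding D; A, D → B applies, adding B. So (A)⁺ = {A, B, C, D}.
This closure contains every attribute of R2, so R1 ∩ R2 → R2. The join is lossless.

Yes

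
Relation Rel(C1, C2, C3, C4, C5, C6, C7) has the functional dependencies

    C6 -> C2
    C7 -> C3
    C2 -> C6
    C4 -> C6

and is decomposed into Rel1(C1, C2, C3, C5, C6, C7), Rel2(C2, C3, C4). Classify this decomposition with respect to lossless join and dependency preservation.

Lossless test: (C2, C3)⁺ = {C2, C3, C6}, which is a superkey of neither fragment — lossy.
Dependency preservation: C4 → C6 is not contained in any single fragment, but the restricted closure of its left-hand side across the fragments still reaches the right-hand side; the remaining FDs each lie inside some fragment. All dependencies are preserved.

lossy but dependency-preserving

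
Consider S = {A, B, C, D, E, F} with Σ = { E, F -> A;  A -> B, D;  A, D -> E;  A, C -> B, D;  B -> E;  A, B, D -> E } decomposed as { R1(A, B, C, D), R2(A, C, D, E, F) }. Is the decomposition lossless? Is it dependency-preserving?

Lossless test: (A, C, D)⁺ = {A, B, C, D, E}, which contains all of one fragment — lossless.
Dependency preservation: the restricted closure of {B} across the fragments never reaches {E}, so B → E cannot be enforced without a join — not preserved.

lossless but not dependency-preserving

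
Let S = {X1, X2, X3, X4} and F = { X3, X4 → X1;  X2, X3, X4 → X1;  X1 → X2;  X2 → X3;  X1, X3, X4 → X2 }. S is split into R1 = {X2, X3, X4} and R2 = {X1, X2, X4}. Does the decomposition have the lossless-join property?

Common attributes: R1 ∩ R2 = {X2, X4}.
Closure of {X2, X4}: X2 → X3 applies, adding X3; X3, X4 → X1 applies, adding X1. So (X2, X4)⁺ = {X1, X2, X3, X4}.
This closure contains every attribute of R1, so R1 ∩ R2 → R1. The join is lossless.

Yes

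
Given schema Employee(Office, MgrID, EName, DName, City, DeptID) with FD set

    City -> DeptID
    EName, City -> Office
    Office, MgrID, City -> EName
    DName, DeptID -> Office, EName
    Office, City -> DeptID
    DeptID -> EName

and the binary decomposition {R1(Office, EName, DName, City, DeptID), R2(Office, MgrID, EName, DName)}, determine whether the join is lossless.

No

Common attributes: R1 ∩ R2 = {Office, EName, DName}.
No dependency enlarges {Office, EName, DName}, so (Office, EName, DName)⁺ = {Office, EName, DName}.
The closure contains neither all of R1 = {Office, EName, DName, City, DeptID} nor all of R2 = {Office, MgrID, EName, DName}, so the common attributes are not a superkey of either fragment. The join is lossy.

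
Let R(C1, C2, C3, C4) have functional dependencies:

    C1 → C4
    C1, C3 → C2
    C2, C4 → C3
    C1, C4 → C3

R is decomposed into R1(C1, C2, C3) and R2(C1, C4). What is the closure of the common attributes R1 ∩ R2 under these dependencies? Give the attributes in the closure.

R1 ∩ R2 = {C1}.
C1 → C4 applies, adding C4
C1, C4 → C3 applies, adding C3
C1, C3 → C2 applies, adding C2
Closure: {C1, C2, C3, C4}.

C1, C2, C3, C4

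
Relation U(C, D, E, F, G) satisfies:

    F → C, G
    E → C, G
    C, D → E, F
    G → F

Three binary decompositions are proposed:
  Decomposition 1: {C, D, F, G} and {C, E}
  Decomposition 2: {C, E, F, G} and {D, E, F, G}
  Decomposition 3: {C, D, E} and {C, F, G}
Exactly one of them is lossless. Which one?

Decomposition 1: common = {C}, closure = {C} → lossy.
Decomposition 2: common = {E, F, G}, closure = {C, E, F, G} → lossless.
Decomposition 3: common = {C}, closure = {C} → lossy.

Decomposition 2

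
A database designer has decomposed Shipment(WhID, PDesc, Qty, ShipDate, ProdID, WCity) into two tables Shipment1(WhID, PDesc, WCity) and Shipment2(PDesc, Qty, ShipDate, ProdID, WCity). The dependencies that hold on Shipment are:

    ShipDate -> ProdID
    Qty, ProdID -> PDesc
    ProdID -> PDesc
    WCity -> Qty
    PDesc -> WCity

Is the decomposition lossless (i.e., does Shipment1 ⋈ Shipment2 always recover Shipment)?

No

Common attributes: Shipment1 ∩ Shipment2 = {PDesc, WCity}.
Closure of {PDesc, WCity}: WCity → Qty applies, adding Qty. So (PDesc, WCity)⁺ = {PDesc, Qty, WCity}.
The closure contains neither all of Shipment1 = {WhID, PDesc, WCity} nor all of Shipment2 = {PDesc, Qty, ShipDate, ProdID, WCity}, so the common attributes are not a superkey of either fragment. The join is lossy.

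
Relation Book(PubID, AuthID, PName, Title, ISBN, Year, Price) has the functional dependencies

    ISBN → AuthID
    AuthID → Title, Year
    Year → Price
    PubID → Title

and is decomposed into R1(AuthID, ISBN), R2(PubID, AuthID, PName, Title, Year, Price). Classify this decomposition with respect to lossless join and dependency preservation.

Lossless test: (AuthID)⁺ = {AuthID, Title, Year, Price}, which is a superkey of neither fragment — lossy.
Dependency preservation: every FD's attributes lie within a single fragment, so each can be enforced locally — preserved.

lossy but dependency-preserving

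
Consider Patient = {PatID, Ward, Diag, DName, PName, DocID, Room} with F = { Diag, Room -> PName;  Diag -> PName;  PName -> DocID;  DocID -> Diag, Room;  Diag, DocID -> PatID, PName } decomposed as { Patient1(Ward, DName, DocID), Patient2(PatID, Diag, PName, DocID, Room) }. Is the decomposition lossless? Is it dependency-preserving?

lossless and dependency-preserving

Lossless test: (DocID)⁺ = {PatID, Diag, PName, DocID, Room}, which contains all of one fragment — lossless.
Dependency preservation: every FD's attributes lie within a single fragment, so each can be enforced locally — preserved.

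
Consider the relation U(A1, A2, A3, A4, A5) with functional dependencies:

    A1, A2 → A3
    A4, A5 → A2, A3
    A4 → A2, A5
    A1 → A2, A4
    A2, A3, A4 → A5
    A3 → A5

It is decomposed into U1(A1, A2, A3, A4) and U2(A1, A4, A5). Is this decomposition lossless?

Common attributes: U1 ∩ U2 = {A1, A4}.
Closure of {A1, A4}: A4 → A2, A5 applies, adding A2, A5; A1, A2 → A3 applies, adding A3. So (A1, A4)⁺ = {A1, A2, A3, A4, A5}.
This closure contains every attribute of U1, so U1 ∩ U2 → U1. The join is lossless.

Yes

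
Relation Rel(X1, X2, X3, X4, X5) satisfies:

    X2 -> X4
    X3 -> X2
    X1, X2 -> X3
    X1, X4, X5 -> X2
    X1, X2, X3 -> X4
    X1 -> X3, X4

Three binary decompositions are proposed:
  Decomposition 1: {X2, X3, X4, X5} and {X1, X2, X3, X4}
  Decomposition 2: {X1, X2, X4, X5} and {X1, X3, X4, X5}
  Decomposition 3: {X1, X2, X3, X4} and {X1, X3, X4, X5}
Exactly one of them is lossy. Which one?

Decomposition 1

Decomposition 1: common = {X2, X3, X4}, closure = {X2, X3, X4} → lossy.
Decomposition 2: common = {X1, X4, X5}, closure = {X1, X2, X3, X4, X5} → lossless.
Decomposition 3: common = {X1, X3, X4}, closure = {X1, X2, X3, X4} → lossless.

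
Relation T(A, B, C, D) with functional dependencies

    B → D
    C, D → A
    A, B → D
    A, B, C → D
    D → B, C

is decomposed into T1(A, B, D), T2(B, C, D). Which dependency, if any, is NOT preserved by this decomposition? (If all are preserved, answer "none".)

none

B → D lies within T1.
C, D → A: restricted closure across fragments reaches A.
A, B → D lies within T1.
A, B, C → D: restricted closure across fragments reaches D.
D → B, C lies within T2.
Every dependency is enforceable on the fragments, so the decomposition is dependency-preserving.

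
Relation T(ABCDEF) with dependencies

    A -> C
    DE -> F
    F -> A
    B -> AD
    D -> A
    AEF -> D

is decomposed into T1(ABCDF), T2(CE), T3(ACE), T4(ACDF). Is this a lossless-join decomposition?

No

Chase test. Columns are ABCDEF; row i has aⱼ where attribute j ∈ Ti, else bᵢⱼ.
Initial tableau (one row per fragment):
  row 1: a1 a2 a3 a4 b15 a6
  row 2: b21 b22 a3 b24 a5 b26
  row 3: a1 b32 a3 b34 a5 b36
  row 4: a1 b42 a3 a4 b45 a6
No row becomes fully distinguished — the join is lossy.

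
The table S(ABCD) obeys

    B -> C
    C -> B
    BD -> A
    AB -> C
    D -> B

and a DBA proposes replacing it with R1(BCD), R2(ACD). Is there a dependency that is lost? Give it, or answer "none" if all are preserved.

B → C lies within R1.
C → B lies within R1.
BD → A: restricted closure across fragments reaches A.
AB → C: restricted closure across fragments reaches C.
D → B lies within R1.
Every dependency is enforceable on the fragments, so the decomposition is dependency-preserving.

none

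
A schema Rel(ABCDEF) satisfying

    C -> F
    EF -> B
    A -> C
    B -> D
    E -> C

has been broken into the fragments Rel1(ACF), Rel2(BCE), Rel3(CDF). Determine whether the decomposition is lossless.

No

Chase test. Columns are ABCDEF; row i has aⱼ where attribute j ∈ Reli, else bᵢⱼ.
Initial tableau (one row per fragment):
  row 1: a1 b12 a3 b14 b15 a6
  row 2: b21 a2 a3 b24 a5 b26
  row 3: b31 b32 a3 a4 b35 a6
Rows 1 and 2 agree on C; apply C→F and equate their F entries.
No row becomes fully distinguished — the join is lossy.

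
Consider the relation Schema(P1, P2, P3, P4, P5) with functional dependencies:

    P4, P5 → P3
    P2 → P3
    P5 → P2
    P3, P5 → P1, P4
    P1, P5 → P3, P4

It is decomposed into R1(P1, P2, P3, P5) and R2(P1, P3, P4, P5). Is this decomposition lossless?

Common attributes: R1 ∩ R2 = {P1, P3, P5}.
Closure of {P1, P3, P5}: P5 → P2 applies, adding P2; P3, P5 → P1, P4 applies, adding P4. So (P1, P3, P5)⁺ = {P1, P2, P3, P4, P5}.
This closure contains every attribute of R1, so R1 ∩ R2 → R1. The join is lossless.

Yes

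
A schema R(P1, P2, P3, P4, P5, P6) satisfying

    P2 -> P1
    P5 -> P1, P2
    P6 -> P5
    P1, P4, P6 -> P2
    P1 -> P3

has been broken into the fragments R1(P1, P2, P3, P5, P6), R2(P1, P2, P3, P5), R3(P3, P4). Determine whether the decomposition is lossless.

No

Chase test. Columns are P1, P2, P3, P4, P5, P6; row i has aⱼ where attribute j ∈ Ri, else bᵢⱼ.
Initial tableau (one row per fragment):
  row 1: a1 a2 a3 b14 a5 a6
  row 2: a1 a2 a3 b24 a5 b26
  row 3: b31 b32 a3 a4 b35 b36
No row becomes fully distinguished — the join is lossy.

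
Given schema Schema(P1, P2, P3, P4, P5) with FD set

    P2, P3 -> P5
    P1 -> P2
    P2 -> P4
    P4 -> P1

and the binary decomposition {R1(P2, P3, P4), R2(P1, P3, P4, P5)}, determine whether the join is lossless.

Common attributes: R1 ∩ R2 = {P3, P4}.
Closure of {P3, P4}: P4 → P1 applies, adding P1; P1 → P2 applies, adding P2; P2, P3 → P5 applies, adding P5. So (P3, P4)⁺ = {P1, P2, P3, P4, P5}.
This closure contains every attribute of R1, so R1 ∩ R2 → R1. The join is lossless.

Yes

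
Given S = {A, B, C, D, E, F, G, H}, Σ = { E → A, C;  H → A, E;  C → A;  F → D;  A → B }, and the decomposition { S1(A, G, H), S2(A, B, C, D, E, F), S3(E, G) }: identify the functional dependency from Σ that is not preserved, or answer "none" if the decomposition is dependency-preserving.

Check H → A, E: no single fragment contains all of {A, E, H}, and the restricted closure of {H} across the fragments never reaches {A, E}.
E → A, C is preserved.
C → A is preserved.
F → D is preserved.
A → B is preserved.

H → A, E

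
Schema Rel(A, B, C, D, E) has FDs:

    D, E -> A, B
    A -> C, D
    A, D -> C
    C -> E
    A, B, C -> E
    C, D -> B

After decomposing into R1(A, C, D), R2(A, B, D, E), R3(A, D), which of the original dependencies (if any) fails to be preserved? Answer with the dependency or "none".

Check C → E: no single fragment contains all of {C, E}, and the restricted closure of {C} across the fragments never reaches {E}.
D, E → A, B is preserved.
A → C, D is preserved.
A, D → C is preserved.
A, B, C → E is preserved.
C, D → B is preserved.

C -> E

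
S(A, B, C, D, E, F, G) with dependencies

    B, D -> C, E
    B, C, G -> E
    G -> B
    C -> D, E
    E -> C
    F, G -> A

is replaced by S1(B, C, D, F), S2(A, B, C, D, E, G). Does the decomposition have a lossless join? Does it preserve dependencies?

Lossless test: (B, C, D)⁺ = {B, C, D, E}, which is a superkey of neither fragment — lossy.
Dependency preservation: the restricted closure of {F, G} across the fragments never reaches {A}, so F, G → A cannot be enforced without a join — not preserved.

lossy and not dependency-preserving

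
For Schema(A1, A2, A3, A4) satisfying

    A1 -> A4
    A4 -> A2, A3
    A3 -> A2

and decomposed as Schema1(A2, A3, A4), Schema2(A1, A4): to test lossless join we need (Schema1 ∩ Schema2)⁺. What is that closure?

A2, A3, A4

Schema1 ∩ Schema2 = {A4}.
A4 → A2, A3 applies, adding A2, A3
Closure: {A2, A3, A4}.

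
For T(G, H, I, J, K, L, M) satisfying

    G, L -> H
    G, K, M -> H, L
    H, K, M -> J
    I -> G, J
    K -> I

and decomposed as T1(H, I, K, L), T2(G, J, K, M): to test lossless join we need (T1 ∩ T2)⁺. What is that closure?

T1 ∩ T2 = {K}.
K → I applies, adding I
I → G, J applies, adding G, J
Closure: {G, I, J, K}.

G, I, J, K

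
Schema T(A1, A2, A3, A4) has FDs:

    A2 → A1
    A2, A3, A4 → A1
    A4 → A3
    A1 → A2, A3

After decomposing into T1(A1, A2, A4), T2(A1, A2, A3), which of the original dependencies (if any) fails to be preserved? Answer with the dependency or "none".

Check A4 → A3: no single fragment contains all of {A3, A4}, and the restricted closure of {A4} across the fragments never reaches {A3}.
A2 → A1 is preserved.
A2, A3, A4 → A1 is preserved.
A1 → A2, A3 is preserved.

A4 → A3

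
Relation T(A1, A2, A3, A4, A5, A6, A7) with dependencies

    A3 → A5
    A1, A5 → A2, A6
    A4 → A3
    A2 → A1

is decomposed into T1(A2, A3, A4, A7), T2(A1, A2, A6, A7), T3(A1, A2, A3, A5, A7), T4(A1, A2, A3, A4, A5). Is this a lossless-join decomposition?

Chase test. Columns are A1, A2, A3, A4, A5, A6, A7; row i has aⱼ where attribute j ∈ Ti, else bᵢⱼ.
Initial tableau (one row per fragment):
  row 1: b11 a2 a3 a4 b15 b16 a7
  row 2: a1 a2 b23 b24 b25 a6 a7
  row 3: a1 a2 a3 b34 a5 b36 a7
  row 4: a1 a2 a3 a4 a5 b46 b47
Rows 1 and 3 agree on A3; apply A3→A5 and equate their A5 entries.
Rows 3 and 4 agree on A1, A5; apply A1, A5→A2, A6 and equate their A2, A6 entries.
Rows 1 and 2 agree on A2; apply A2→A1 and equate their A1 entries.
Rows 1 and 3 agree on A1, A5; apply A1, A5→A2, A6 and equate their A2, A6 entries.
No row becomes fully distinguished — the join is lossy.

No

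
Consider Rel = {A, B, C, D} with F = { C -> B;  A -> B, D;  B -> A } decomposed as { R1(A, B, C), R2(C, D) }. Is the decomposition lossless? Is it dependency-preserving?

Lossless test: (C)⁺ = {A, B, C, D}, which contains all of one fragment — lossless.
Dependency preservation: the restricted closure of {A} across the fragments never reaches {B, D}, so A → B, D cannot be enforced without a join — not preserved.

lossless but not dependency-preserving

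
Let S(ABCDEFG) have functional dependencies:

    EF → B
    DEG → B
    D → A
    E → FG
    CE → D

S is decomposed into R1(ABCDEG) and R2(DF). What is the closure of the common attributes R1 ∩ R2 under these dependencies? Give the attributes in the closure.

R1 ∩ R2 = {D}.
D → A applies, adding A
Closure: {AD}.

AD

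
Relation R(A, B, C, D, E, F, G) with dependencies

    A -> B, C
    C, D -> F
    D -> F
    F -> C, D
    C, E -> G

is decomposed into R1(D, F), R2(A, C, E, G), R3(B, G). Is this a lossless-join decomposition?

No

Chase test. Columns are A, B, C, D, E, F, G; row i has aⱼ where attribute j ∈ Ri, else bᵢⱼ.
Initial tableau (one row per fragment):
  row 1: b11 b12 b13 a4 b15 a6 b17
  row 2: a1 b22 a3 b24 a5 b26 a7
  row 3: b31 a2 b33 b34 b35 b36 a7
No row becomes fully distinguished — the join is lossy.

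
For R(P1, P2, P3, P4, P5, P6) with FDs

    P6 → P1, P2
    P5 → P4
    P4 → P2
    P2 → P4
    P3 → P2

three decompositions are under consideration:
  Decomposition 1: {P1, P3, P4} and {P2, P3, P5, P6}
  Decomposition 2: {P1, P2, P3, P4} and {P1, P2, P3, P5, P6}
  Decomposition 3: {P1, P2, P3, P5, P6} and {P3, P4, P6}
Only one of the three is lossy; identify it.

Decomposition 1: common = {P3}, closure = {P2, P3, P4} → lossy.
Decomposition 2: common = {P1, P2, P3}, closure = {P1, P2, P3, P4} → lossless.
Decomposition 3: common = {P3, P6}, closure = {P1, P2, P3, P4, P6} → lossless.

Decomposition 1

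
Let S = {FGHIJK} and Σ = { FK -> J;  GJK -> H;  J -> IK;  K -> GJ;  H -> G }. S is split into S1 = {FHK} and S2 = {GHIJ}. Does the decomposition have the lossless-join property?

No

Common attributes: S1 ∩ S2 = {H}.
Closure of {H}: H → G applies, adding G. So (H)⁺ = {GH}.
The closure contains neither all of S1 = {FHK} nor all of S2 = {GHIJ}, so the common attributes are not a superkey of either fragment. The join is lossy.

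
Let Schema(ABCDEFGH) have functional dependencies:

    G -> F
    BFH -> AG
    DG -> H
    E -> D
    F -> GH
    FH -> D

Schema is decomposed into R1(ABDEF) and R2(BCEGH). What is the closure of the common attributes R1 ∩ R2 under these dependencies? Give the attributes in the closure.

BDE

R1 ∩ R2 = {BE}.
E → D applies, adding D
Closure: {BDE}.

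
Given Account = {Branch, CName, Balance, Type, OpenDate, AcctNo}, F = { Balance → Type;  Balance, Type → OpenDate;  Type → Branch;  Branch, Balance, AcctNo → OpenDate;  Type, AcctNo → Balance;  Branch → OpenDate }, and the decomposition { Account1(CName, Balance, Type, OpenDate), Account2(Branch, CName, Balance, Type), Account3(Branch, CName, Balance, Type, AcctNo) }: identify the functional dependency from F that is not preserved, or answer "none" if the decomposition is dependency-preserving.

Check Branch → OpenDate: no single fragment contains all of {Branch, OpenDate}, and the restricted closure of {Branch} across the fragments never reaches {OpenDate}.
Balance → Type is preserved.
Balance, Type → OpenDate is preserved.
Type → Branch is preserved.
Branch, Balance, AcctNo → OpenDate is preserved.
Type, AcctNo → Balance is preserved.

Branch → OpenDate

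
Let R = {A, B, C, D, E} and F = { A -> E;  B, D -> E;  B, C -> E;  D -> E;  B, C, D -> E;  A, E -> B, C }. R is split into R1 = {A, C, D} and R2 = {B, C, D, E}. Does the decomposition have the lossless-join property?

No

Common attributes: R1 ∩ R2 = {C, D}.
Closure of {C, D}: D → E applies, adding E. So (C, D)⁺ = {C, D, E}.
The closure contains neither all of R1 = {A, C, D} nor all of R2 = {B, C, D, E}, so the common attributes are not a superkey of either fragment. The join is lossy.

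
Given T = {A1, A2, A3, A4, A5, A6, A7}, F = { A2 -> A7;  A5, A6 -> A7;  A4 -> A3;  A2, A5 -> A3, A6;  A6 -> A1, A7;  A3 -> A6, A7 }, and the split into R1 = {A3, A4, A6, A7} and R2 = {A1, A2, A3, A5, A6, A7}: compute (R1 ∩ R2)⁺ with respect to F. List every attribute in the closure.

R1 ∩ R2 = {A3, A6, A7}.
A6 → A1, A7 applies, adding A1
Closure: {A1, A3, A6, A7}.

A1, A3, A6, A7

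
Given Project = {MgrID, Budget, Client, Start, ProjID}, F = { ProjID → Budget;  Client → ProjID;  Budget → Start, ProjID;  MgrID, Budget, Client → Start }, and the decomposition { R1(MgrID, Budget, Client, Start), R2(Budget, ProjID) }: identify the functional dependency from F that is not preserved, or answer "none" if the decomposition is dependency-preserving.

ProjID → Budget lies within R2.
Client → ProjID: restricted closure across fragments reaches ProjID.
Budget → Start, ProjID: restricted closure across fragments reaches Start, ProjID.
MgrID, Budget, Client → Start lies within R1.
Every dependency is enforceable on the fragments, so the decomposition is dependency-preserving.

none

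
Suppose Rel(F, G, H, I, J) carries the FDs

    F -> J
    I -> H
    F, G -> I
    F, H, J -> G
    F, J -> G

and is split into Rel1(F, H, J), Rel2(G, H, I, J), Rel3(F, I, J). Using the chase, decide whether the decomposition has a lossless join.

Chase test. Columns are F, G, H, I, J; row i has aⱼ where attribute j ∈ Reli, else bᵢⱼ.
Initial tableau (one row per fragment):
  row 1: a1 b12 a3 b14 a5
  row 2: b21 a2 a3 a4 a5
  row 3: a1 b32 b33 a4 a5
Rows 2 and 3 agree on I; apply I→H and equate their H entries.
Rows 1 and 3 agree on F, H, J; apply F, H, J→G and equate their G entries.
Rows 1 and 3 agree on F, G; apply F, G→I and equate their I entries.
No row becomes fully distinguished — the join is lossy.

No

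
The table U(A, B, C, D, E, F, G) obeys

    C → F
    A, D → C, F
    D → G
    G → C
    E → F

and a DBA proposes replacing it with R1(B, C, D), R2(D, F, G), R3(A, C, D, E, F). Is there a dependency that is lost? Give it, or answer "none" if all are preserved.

Check G → C: no single fragment contains all of {C, G}, and the restricted closure of {G} across the fragments never reaches {C}.
C → F is preserved.
A, D → C, F is preserved.
D → G is preserved.
E → F is preserved.

G → C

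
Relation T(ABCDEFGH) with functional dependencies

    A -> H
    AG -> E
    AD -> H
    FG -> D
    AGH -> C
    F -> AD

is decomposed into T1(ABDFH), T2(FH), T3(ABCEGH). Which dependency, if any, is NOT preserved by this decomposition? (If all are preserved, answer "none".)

A → H lies within T1.
AG → E lies within T3.
AD → H lies within T1.
FG → D: restricted closure across fragments reaches D.
AGH → C lies within T3.
F → AD lies within T1.
Every dependency is enforceable on the fragments, so the decomposition is dependency-preserving.

none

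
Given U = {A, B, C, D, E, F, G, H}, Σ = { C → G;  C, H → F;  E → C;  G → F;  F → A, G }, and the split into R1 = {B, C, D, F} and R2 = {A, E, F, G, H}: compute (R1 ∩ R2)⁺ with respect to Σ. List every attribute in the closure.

R1 ∩ R2 = {F}.
F → A, G applies, adding A, G
Closure: {A, F, G}.

A, F, G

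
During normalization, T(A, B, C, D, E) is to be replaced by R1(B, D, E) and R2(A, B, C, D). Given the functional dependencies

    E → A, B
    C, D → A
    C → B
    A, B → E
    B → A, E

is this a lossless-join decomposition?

Common attributes: R1 ∩ R2 = {B, D}.
Closure of {B, D}: B → A, E applies, adding A, E. So (B, D)⁺ = {A, B, D, E}.
This closure contains every attribute of R1, so R1 ∩ R2 → R1. The join is lossless.

Yes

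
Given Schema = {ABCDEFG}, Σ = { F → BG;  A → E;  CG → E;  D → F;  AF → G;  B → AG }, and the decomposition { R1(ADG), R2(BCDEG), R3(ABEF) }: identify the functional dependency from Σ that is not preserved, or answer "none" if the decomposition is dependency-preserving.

D → F

Check D → F: no single fragment contains all of {DF}, and the restricted closure of {D} across the fragments never reaches {F}.
F → BG is preserved.
A → E is preserved.
CG → E is preserved.
AF → G is preserved.
B → AG is preserved.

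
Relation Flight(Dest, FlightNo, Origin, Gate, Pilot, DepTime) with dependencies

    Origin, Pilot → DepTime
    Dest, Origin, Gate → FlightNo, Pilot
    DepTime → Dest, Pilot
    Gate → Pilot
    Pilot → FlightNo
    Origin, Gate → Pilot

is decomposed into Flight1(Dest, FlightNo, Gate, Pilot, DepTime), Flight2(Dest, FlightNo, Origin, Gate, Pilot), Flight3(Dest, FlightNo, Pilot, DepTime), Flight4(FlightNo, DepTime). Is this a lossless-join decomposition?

Chase test. Columns are Dest, FlightNo, Origin, Gate, Pilot, DepTime; row i has aⱼ where attribute j ∈ Flighti, else bᵢⱼ.
Initial tableau (one row per fragment):
  row 1: a1 a2 b13 a4 a5 a6
  row 2: a1 a2 a3 a4 a5 b26
  row 3: a1 a2 b33 b34 a5 a6
  row 4: b41 a2 b43 b44 b45 a6
Rows 1 and 4 agree on DepTime; apply DepTime→Dest, Pilot and equate their Dest, Pilot entries.
No row becomes fully distinguished — the join is lossy.

No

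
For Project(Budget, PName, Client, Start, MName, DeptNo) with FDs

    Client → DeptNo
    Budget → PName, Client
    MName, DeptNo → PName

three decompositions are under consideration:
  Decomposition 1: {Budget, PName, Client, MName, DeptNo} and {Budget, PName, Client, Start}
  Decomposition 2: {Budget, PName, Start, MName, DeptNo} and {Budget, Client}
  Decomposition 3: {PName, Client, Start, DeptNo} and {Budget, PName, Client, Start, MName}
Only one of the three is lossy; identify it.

Decomposition 1: common = {Budget, PName, Client}, closure = {Budget, PName, Client, DeptNo} → lossy.
Decomposition 2: common = {Budget}, closure = {Budget, PName, Client, DeptNo} → lossless.
Decomposition 3: common = {PName, Client, Start}, closure = {PName, Client, Start, DeptNo} → lossless.

Decomposition 1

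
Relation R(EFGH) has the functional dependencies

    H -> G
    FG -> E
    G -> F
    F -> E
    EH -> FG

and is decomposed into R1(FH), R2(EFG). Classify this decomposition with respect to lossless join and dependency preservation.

lossy and not dependency-preserving

Lossless test: (F)⁺ = {EF}, which is a superkey of neither fragment — lossy.
Dependency preservation: the restricted closure of {H} across the fragments never reaches {G}, so H → G cannot be enforced without a join — not preserved.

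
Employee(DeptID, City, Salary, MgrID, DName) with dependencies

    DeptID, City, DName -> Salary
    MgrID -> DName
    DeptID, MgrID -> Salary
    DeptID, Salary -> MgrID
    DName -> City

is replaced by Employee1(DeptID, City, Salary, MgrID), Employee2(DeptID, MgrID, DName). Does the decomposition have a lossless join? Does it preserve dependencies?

Lossless test: (DeptID, MgrID)⁺ = {DeptID, City, Salary, MgrID, DName}, which contains all of one fragment — lossless.
Dependency preservation: the restricted closure of {DName} across the fragments never reaches {City}, so DName → City cannot be enforced without a join — not preserved.

lossless but not dependency-preserving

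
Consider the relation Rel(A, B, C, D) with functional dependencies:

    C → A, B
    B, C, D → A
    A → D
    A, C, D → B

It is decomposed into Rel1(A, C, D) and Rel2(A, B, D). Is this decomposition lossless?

Common attributes: Rel1 ∩ Rel2 = {A, D}.
No dependency enlarges {A, D}, so (A, D)⁺ = {A, D}.
The closure contains neither all of Rel1 = {A, C, D} nor all of Rel2 = {A, B, D}, so the common attributes are not a superkey of either fragment. The join is lossy.

No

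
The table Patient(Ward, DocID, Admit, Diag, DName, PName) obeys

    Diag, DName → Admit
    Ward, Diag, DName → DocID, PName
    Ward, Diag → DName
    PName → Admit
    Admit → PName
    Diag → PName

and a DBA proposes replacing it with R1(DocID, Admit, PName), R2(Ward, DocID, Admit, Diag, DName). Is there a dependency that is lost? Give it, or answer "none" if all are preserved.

Diag, DName → Admit lies within R2.
Ward, Diag, DName → DocID, PName: restricted closure across fragments reaches DocID, PName.
Ward, Diag → DName lies within R2.
PName → Admit lies within R1.
Admit → PName lies within R1.
Diag → PName: restricted closure across fragments reaches PName.
Every dependency is enforceable on the fragments, so the decomposition is dependency-preserving.

none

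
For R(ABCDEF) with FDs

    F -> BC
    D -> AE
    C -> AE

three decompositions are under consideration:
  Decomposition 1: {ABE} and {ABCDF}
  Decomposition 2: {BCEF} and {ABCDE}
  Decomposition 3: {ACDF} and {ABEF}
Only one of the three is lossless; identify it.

Decomposition 3

Decomposition 1: common = {AB}, closure = {AB} → lossy.
Decomposition 2: common = {BCE}, closure = {ABCE} → lossy.
Decomposition 3: common = {AF}, closure = {ABCEF} → lossless.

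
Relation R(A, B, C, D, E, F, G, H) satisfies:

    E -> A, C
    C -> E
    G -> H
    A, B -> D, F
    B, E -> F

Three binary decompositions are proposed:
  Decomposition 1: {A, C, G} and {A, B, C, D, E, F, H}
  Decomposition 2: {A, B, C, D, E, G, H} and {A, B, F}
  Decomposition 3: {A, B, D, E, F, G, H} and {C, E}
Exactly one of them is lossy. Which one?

Decomposition 1: common = {A, C}, closure = {A, C, E} → lossy.
Decomposition 2: common = {A, B}, closure = {A, B, D, F} → lossless.
Decomposition 3: common = {E}, closure = {A, C, E} → lossless.

Decomposition 1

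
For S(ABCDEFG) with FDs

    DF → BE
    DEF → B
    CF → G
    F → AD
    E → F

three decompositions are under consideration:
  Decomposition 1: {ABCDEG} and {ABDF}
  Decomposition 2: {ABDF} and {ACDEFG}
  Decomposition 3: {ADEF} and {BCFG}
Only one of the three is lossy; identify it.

Decomposition 1: common = {ABD}, closure = {ABD} → lossy.
Decomposition 2: common = {ADF}, closure = {ABDEF} → lossless.
Decomposition 3: common = {F}, closure = {ABDEF} → lossless.

Decomposition 1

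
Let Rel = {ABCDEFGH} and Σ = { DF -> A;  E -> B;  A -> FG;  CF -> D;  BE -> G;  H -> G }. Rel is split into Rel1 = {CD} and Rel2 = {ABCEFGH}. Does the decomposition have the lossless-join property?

No

Common attributes: Rel1 ∩ Rel2 = {C}.
No dependency enlarges {C}, so (C)⁺ = {C}.
The closure contains neither all of Rel1 = {CD} nor all of Rel2 = {ABCEFGH}, so the common attributes are not a superkey of either fragment. The join is lossy.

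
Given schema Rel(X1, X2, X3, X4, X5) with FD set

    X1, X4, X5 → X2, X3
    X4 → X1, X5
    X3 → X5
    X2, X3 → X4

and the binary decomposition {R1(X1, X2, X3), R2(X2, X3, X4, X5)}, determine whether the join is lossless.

Common attributes: R1 ∩ R2 = {X2, X3}.
Closure of {X2, X3}: X3 → X5 applies, adding X5; X2, X3 → X4 applies, adding X4; X4 → X1, X5 applies, adding X1. So (X2, X3)⁺ = {X1, X2, X3, X4, X5}.
This closure contains every attribute of R1, so R1 ∩ R2 → R1. The join is lossless.

Yes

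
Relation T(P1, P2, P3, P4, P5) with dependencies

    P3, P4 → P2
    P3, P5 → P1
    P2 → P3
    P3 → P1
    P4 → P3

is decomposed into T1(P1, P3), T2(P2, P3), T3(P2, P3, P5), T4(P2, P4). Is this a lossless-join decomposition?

No

Chase test. Columns are P1, P2, P3, P4, P5; row i has aⱼ where attribute j ∈ Ti, else bᵢⱼ.
Initial tableau (one row per fragment):
  row 1: a1 b12 a3 b14 b15
  row 2: b21 a2 a3 b24 b25
  row 3: b31 a2 a3 b34 a5
  row 4: b41 a2 b43 a4 b45
Rows 2 and 4 agree on P2; apply P2→P3 and equate their P3 entries.
Rows 1 and 2 agree on P3; apply P3→P1 and equate their P1 entries.
Rows 1 and 3 agree on P3; apply P3→P1 and equate their P1 entries.
Rows 1 and 4 agree on P3; apply P3→P1 and equate their P1 entries.
No row becomes fully distinguished — the join is lossy.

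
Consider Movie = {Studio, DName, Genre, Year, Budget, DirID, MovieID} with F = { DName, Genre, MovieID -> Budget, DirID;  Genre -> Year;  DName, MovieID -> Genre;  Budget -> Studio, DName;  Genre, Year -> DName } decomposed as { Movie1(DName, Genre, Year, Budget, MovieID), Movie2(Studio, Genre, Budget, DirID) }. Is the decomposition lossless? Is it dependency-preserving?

lossy and not dependency-preserving

Lossless test: (Genre, Budget)⁺ = {Studio, DName, Genre, Year, Budget}, which is a superkey of neither fragment — lossy.
Dependency preservation: the restricted closure of {DName, Genre, MovieID} across the fragments never reaches {Budget, DirID}, so DName, Genre, MovieID → Budget, DirID cannot be enforced without a join — not preserved.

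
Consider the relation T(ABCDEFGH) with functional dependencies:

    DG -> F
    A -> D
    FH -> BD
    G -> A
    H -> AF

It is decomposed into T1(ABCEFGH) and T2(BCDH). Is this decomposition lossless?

Common attributes: T1 ∩ T2 = {BCH}.
Closure of {BCH}: H → AF applies, adding AF; A → D applies, adding D. So (BCH)⁺ = {ABCDFH}.
This closure contains every attribute of T2, so T1 ∩ T2 → T2. The join is lossless.

Yes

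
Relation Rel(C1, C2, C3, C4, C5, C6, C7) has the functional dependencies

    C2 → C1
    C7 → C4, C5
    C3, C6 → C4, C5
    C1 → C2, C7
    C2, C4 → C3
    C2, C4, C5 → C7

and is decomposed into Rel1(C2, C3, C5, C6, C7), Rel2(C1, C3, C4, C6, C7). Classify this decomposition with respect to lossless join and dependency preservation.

lossy and not dependency-preserving

Lossless test: (C3, C6, C7)⁺ = {C3, C4, C5, C6, C7}, which is a superkey of neither fragment — lossy.
Dependency preservation: the restricted closure of {C2} across the fragments never reaches {C1}, so C2 → C1 cannot be enforced without a join — not preserved.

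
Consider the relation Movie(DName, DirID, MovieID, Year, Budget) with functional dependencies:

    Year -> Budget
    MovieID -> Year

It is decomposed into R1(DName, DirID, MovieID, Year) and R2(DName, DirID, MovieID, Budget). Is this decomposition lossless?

Common attributes: R1 ∩ R2 = {DName, DirID, MovieID}.
Closure of {DName, DirID, MovieID}: MovieID → Year applies, adding Year; Year → Budget applies, adding Budget. So (DName, DirID, MovieID)⁺ = {DName, DirID, MovieID, Year, Budget}.
This closure contains every attribute of R1, so R1 ∩ R2 → R1. The join is lossless.

Yes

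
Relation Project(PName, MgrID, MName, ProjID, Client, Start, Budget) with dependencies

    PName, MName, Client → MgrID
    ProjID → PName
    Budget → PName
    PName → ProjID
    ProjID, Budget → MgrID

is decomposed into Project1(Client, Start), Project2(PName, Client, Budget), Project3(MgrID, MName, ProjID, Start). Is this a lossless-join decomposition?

Chase test. Columns are PName, MgrID, MName, ProjID, Client, Start, Budget; row i has aⱼ where attribute j ∈ Projecti, else bᵢⱼ.
Initial tableau (one row per fragment):
  row 1: b11 b12 b13 b14 a5 a6 b17
  row 2: a1 b22 b23 b24 a5 b26 a7
  row 3: b31 a2 a3 a4 b35 a6 b37
No row becomes fully distinguished — the join is lossy.

No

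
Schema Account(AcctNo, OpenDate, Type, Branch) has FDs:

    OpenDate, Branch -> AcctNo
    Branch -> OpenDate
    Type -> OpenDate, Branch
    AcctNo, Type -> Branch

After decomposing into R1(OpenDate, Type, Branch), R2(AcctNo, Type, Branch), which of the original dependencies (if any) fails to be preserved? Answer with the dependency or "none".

OpenDate, Branch → AcctNo: restricted closure across fragments reaches AcctNo.
Branch → OpenDate lies within R1.
Type → OpenDate, Branch lies within R1.
AcctNo, Type → Branch lies within R2.
Every dependency is enforceable on the fragments, so the decomposition is dependency-preserving.

none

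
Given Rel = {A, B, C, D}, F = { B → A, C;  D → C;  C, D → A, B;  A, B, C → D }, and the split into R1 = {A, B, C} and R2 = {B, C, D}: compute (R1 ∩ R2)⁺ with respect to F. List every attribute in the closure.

R1 ∩ R2 = {B, C}.
B → A, C applies, adding A
A, B, C → D applies, adding D
Closure: {A, B, C, D}.

A, B, C, D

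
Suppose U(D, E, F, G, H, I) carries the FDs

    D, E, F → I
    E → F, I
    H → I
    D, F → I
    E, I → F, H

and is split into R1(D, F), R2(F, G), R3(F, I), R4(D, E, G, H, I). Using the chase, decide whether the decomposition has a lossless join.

No

Chase test. Columns are D, E, F, G, H, I; row i has aⱼ where attribute j ∈ Ri, else bᵢⱼ.
Initial tableau (one row per fragment):
  row 1: a1 b12 a3 b14 b15 b16
  row 2: b21 b22 a3 a4 b25 b26
  row 3: b31 b32 a3 b34 b35 a6
  row 4: a1 a2 b43 a4 a5 a6
No row becomes fully distinguished — the join is lossy.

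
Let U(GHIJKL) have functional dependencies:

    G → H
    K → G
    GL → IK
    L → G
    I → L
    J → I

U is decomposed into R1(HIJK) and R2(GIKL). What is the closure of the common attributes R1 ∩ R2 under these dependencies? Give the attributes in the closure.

R1 ∩ R2 = {IK}.
K → G applies, adding G
I → L applies, adding L
G → H applies, adding H
Closure: {GHIKL}.

GHIKL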